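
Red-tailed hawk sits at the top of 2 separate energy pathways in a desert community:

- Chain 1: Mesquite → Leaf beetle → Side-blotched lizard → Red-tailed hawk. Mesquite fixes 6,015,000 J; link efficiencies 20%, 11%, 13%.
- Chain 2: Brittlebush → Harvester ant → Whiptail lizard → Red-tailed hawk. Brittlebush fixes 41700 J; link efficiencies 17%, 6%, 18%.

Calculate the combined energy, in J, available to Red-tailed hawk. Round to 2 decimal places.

Chain 1: 6015000 × 0.2 × 0.11 × 0.13 = 17202.9 J
Chain 2: 41700 × 0.17 × 0.06 × 0.18 = 76.5612 J
Total at Red-tailed hawk: 17202.9 + 76.5612 = 17279.4612 J

17279.46 J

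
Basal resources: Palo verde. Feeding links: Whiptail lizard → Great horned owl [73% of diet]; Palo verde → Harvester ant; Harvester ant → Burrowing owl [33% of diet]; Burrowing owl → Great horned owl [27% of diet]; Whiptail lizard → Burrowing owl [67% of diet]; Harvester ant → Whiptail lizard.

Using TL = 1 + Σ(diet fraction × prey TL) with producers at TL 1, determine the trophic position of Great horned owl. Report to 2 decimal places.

4.18

Harvester ant: 1 + 1 = 2
Whiptail lizard: 1 + 2 = 3
Burrowing owl: 1 + (0.33×2 + 0.67×3) = 3.67
Great horned owl: 1 + (0.73×3 + 0.27×3.67) = 4.1809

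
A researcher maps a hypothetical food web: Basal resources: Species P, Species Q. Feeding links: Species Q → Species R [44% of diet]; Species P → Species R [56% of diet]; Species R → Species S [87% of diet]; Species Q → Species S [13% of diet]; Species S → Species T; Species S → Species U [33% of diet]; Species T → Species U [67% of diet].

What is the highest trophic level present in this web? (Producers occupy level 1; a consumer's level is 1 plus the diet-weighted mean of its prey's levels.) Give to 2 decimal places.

4.54

Species R: 1 + (0.44×1 + 0.56×1) = 2
Species S: 1 + (0.87×2 + 0.13×1) = 2.87
Species T: 1 + 2.87 = 3.87
Species U: 1 + (0.33×2.87 + 0.67×3.87) = 4.54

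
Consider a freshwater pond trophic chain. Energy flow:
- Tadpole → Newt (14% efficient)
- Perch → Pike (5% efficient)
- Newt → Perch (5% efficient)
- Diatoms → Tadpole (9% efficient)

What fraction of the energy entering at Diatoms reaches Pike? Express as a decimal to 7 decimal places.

0.0000315

Product of link efficiencies: 0.09 × 0.14 × 0.05 × 0.05 = 0.0000315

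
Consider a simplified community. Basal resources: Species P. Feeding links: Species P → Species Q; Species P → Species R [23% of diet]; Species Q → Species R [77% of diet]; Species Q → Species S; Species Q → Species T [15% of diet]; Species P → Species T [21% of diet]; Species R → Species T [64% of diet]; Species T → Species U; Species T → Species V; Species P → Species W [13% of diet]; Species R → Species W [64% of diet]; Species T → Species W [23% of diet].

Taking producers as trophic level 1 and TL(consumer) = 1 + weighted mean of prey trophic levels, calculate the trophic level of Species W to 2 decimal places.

3.66

Species Q: 1 + 1 = 2
Species R: 1 + (0.23×1 + 0.77×2) = 2.77
Species S: 1 + 2 = 3
Species T: 1 + (0.15×2 + 0.21×1 + 0.64×2.77) = 3.2828
Species U: 1 + 3.2828 = 4.2828
Species V: 1 + 3.2828 = 4.2828
Species W: 1 + (0.13×1 + 0.64×2.77 + 0.23×3.2828) = 3.657844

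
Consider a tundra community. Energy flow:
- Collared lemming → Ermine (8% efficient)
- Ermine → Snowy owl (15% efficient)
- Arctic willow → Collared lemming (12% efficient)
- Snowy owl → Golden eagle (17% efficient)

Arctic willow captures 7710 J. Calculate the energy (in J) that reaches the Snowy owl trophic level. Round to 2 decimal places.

11.10 J

Collared lemming: 7710 × 0.12 = 925.2 J
Ermine: 925.2 × 0.08 = 74.016 J
Snowy owl: 74.016 × 0.15 = 11.1024 J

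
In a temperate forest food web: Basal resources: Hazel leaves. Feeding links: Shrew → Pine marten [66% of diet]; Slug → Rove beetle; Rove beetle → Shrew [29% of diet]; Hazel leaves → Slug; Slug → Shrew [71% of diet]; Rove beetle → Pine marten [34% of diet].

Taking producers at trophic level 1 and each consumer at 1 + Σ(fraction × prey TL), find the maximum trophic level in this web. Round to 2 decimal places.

Slug: 1 + 1 = 2
Rove beetle: 1 + 2 = 3
Shrew: 1 + (0.71×2 + 0.29×3) = 3.29
Pine marten: 1 + (0.66×3.29 + 0.34×3) = 4.1914

4.19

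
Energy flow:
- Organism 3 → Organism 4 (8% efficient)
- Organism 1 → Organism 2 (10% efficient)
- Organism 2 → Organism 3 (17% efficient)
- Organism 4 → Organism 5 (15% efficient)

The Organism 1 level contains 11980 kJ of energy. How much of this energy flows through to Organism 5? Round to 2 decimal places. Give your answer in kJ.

Organism 2: 11980 × 0.1 = 1198 kJ
Organism 3: 1198 × 0.17 = 203.66 kJ
Organism 4: 203.66 × 0.08 = 16.2928 kJ
Organism 5: 16.2928 × 0.15 = 2.44392 kJ

2.44 kJ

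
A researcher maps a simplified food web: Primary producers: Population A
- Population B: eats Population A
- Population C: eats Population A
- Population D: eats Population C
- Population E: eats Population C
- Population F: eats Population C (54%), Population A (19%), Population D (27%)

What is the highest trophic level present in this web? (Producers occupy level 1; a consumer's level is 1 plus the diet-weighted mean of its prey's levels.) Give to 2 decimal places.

3.08

Population B: 1 + 1 = 2
Population C: 1 + 1 = 2
Population D: 1 + 2 = 3
Population E: 1 + 2 = 3
Population F: 1 + (0.54×2 + 0.19×1 + 0.27×3) = 3.08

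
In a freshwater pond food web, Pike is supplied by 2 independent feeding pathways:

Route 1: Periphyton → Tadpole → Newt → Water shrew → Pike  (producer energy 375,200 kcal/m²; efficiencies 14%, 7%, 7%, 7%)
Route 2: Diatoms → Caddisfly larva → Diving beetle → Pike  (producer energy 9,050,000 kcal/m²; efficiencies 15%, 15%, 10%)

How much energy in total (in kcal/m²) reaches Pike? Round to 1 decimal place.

20380.5 kcal/m²

Route 1: 375200 × 0.14 × 0.07 × 0.07 × 0.07 = 18.017104 kcal/m²
Route 2: 9050000 × 0.15 × 0.15 × 0.1 = 20362.5 kcal/m²
Total at Pike: 18.017104 + 20362.5 = 20380.517104 kcal/m²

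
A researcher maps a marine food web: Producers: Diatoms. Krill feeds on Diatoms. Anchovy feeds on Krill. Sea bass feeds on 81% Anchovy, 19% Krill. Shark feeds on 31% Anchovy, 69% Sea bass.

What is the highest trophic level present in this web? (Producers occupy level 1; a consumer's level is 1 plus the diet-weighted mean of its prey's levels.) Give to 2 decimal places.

4.56

Krill: 1 + 1 = 2
Anchovy: 1 + 2 = 3
Sea bass: 1 + (0.81×3 + 0.19×2) = 3.81
Shark: 1 + (0.31×3 + 0.69×3.81) = 4.5589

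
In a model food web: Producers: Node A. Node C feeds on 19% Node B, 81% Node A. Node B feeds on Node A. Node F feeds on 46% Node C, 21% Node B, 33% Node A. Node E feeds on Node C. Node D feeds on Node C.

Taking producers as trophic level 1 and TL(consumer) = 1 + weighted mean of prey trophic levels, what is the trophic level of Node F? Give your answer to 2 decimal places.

2.76

Node B: 1 + 1 = 2
Node C: 1 + (0.19×2 + 0.81×1) = 2.19
Node D: 1 + 2.19 = 3.19
Node E: 1 + 2.19 = 3.19
Node F: 1 + (0.46×2.19 + 0.21×2 + 0.33×1) = 2.7574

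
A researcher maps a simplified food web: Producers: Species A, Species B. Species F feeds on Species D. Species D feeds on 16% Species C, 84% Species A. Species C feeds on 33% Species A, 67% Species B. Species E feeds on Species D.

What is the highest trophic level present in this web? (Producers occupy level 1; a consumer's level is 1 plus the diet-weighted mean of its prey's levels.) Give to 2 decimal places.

3.16

Species C: 1 + (0.33×1 + 0.67×1) = 2
Species D: 1 + (0.16×2 + 0.84×1) = 2.16
Species E: 1 + 2.16 = 3.16
Species F: 1 + 2.16 = 3.16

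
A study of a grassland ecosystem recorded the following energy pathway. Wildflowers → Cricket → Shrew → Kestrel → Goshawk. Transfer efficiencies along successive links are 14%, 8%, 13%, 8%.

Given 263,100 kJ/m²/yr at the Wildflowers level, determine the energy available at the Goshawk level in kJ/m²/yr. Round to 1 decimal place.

Cricket: 263100 × 0.14 = 36834 kJ/m²/yr
Shrew: 36834 × 0.08 = 2946.72 kJ/m²/yr
Kestrel: 2946.72 × 0.13 = 383.0736 kJ/m²/yr
Goshawk: 383.0736 × 0.08 = 30.645888 kJ/m²/yr

30.6 kJ/m²/yr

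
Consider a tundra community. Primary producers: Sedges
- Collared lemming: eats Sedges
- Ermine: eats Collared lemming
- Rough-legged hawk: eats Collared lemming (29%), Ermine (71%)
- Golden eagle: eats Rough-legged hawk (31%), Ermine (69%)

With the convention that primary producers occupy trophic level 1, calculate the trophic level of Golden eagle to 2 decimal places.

4.22

Collared lemming: 1 + 1 = 2
Ermine: 1 + 2 = 3
Rough-legged hawk: 1 + (0.29×2 + 0.71×3) = 3.71
Golden eagle: 1 + (0.31×3.71 + 0.69×3) = 4.2201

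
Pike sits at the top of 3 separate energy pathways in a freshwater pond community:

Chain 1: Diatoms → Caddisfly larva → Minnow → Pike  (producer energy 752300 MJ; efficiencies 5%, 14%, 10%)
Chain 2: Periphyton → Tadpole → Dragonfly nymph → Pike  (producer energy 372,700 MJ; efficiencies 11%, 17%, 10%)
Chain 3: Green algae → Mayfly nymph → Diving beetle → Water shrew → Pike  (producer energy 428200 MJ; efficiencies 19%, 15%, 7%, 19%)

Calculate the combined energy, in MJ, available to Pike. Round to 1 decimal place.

1385.9 MJ

Chain 1: 752300 × 0.05 × 0.14 × 0.1 = 526.61 MJ
Chain 2: 372700 × 0.11 × 0.17 × 0.1 = 696.949 MJ
Chain 3: 428200 × 0.19 × 0.15 × 0.07 × 0.19 = 162.30921 MJ
Total at Pike: 526.61 + 696.949 + 162.30921 = 1385.86821 MJ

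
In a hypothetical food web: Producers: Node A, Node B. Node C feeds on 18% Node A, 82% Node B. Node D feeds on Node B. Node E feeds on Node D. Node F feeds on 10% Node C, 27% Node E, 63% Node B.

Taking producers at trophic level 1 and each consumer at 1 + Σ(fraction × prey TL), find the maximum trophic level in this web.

3

Node C: 1 + (0.18×1 + 0.82×1) = 2
Node D: 1 + 1 = 2
Node E: 1 + 2 = 3
Node F: 1 + (0.1×2 + 0.27×3 + 0.63×1) = 2.64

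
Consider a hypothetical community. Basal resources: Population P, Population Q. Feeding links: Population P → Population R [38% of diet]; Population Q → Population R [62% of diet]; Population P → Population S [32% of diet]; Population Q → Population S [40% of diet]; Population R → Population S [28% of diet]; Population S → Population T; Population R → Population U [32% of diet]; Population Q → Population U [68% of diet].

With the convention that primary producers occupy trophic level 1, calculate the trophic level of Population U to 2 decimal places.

Population R: 1 + (0.38×1 + 0.62×1) = 2
Population S: 1 + (0.32×1 + 0.4×1 + 0.28×2) = 2.28
Population T: 1 + 2.28 = 3.28
Population U: 1 + (0.32×2 + 0.68×1) = 2.32

2.32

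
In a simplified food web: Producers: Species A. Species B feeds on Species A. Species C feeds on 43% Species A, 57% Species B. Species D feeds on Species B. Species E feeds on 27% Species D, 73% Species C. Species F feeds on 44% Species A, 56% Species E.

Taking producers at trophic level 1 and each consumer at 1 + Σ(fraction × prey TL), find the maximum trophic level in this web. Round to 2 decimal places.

Species B: 1 + 1 = 2
Species C: 1 + (0.43×1 + 0.57×2) = 2.57
Species D: 1 + 2 = 3
Species E: 1 + (0.27×3 + 0.73×2.57) = 3.6861
Species F: 1 + (0.44×1 + 0.56×3.6861) = 3.504216

3.69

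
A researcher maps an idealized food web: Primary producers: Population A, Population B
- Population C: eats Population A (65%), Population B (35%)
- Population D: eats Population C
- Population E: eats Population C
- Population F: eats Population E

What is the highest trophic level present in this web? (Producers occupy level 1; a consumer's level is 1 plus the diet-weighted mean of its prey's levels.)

Population C: 1 + (0.65×1 + 0.35×1) = 2
Population D: 1 + 2 = 3
Population E: 1 + 2 = 3
Population F: 1 + 3 = 4

4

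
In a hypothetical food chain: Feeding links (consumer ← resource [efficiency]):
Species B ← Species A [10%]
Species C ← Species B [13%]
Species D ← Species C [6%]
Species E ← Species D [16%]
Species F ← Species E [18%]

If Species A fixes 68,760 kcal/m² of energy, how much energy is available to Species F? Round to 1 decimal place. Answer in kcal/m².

Species B: 68760 × 0.1 = 6876 kcal/m²
Species C: 6876 × 0.13 = 893.88 kcal/m²
Species D: 893.88 × 0.06 = 53.6328 kcal/m²
Species E: 53.6328 × 0.16 = 8.581248 kcal/m²
Species F: 8.581248 × 0.18 = 1.54462464 kcal/m²

1.5 kcal/m²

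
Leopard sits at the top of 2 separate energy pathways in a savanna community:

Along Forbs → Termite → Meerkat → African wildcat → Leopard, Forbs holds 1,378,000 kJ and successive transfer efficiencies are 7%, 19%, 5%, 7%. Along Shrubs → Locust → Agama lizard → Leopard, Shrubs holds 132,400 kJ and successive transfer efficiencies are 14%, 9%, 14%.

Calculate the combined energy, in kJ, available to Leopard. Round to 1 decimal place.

297.7 kJ

Via Forbs: 1378000 × 0.07 × 0.19 × 0.05 × 0.07 = 64.1459 kJ
Via Shrubs: 132400 × 0.14 × 0.09 × 0.14 = 233.5536 kJ
Total at Leopard: 64.1459 + 233.5536 = 297.6995 kJ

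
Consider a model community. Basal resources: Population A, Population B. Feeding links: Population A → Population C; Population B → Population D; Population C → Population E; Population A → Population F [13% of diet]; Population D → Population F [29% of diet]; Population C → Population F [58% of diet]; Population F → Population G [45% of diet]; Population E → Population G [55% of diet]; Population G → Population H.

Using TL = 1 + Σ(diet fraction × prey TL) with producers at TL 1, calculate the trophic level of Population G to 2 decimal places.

3.94

Population C: 1 + 1 = 2
Population D: 1 + 1 = 2
Population E: 1 + 2 = 3
Population F: 1 + (0.13×1 + 0.29×2 + 0.58×2) = 2.87
Population G: 1 + (0.45×2.87 + 0.55×3) = 3.9415
Population H: 1 + 3.9415 = 4.9415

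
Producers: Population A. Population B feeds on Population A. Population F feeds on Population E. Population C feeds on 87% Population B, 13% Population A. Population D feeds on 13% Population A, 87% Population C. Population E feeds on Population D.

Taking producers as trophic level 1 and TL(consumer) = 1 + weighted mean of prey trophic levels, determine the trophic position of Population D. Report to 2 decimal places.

Population B: 1 + 1 = 2
Population C: 1 + (0.87×2 + 0.13×1) = 2.87
Population D: 1 + (0.13×1 + 0.87×2.87) = 3.6269
Population E: 1 + 3.6269 = 4.6269
Population F: 1 + 4.6269 = 5.6269

3.63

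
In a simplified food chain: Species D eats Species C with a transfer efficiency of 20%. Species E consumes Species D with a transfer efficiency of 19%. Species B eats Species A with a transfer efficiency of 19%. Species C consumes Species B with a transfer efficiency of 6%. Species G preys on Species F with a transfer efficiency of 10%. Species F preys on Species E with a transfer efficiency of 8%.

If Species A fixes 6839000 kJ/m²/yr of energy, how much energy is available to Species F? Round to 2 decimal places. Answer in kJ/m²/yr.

Species B: 6839000 × 0.19 = 1299410 kJ/m²/yr
Species C: 1299410 × 0.06 = 77964.6 kJ/m²/yr
Species D: 77964.6 × 0.2 = 15592.92 kJ/m²/yr
Species E: 15592.92 × 0.19 = 2962.6548 kJ/m²/yr
Species F: 2962.6548 × 0.08 = 237.012384 kJ/m²/yr

237.01 kJ/m²/yr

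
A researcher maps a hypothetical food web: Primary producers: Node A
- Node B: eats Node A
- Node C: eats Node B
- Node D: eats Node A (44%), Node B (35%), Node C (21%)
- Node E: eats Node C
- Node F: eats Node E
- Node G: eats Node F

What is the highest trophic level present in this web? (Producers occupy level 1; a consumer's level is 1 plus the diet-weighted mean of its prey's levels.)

Node B: 1 + 1 = 2
Node C: 1 + 2 = 3
Node D: 1 + (0.44×1 + 0.35×2 + 0.21×3) = 2.77
Node E: 1 + 3 = 4
Node F: 1 + 4 = 5
Node G: 1 + 5 = 6

6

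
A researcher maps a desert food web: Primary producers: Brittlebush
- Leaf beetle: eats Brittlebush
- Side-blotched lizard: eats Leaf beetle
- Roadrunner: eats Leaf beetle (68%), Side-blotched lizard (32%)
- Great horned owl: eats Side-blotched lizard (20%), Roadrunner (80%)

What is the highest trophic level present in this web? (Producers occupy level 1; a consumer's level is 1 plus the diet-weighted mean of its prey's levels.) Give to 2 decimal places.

Leaf beetle: 1 + 1 = 2
Side-blotched lizard: 1 + 2 = 3
Roadrunner: 1 + (0.68×2 + 0.32×3) = 3.32
Great horned owl: 1 + (0.2×3 + 0.8×3.32) = 4.256

4.26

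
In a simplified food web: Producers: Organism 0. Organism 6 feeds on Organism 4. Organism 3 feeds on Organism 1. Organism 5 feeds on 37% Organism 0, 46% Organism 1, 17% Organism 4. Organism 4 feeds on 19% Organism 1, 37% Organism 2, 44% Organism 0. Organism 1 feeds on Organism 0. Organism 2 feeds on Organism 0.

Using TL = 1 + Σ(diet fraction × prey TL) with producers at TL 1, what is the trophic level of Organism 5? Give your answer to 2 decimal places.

Organism 1: 1 + 1 = 2
Organism 2: 1 + 1 = 2
Organism 3: 1 + 2 = 3
Organism 4: 1 + (0.19×2 + 0.37×2 + 0.44×1) = 2.56
Organism 5: 1 + (0.37×1 + 0.46×2 + 0.17×2.56) = 2.7252
Organism 6: 1 + 2.56 = 3.56

2.73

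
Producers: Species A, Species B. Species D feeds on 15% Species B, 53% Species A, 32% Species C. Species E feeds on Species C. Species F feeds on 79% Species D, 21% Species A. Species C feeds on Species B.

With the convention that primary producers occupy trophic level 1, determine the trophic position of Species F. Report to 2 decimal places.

3.04

Species C: 1 + 1 = 2
Species D: 1 + (0.15×1 + 0.53×1 + 0.32×2) = 2.32
Species E: 1 + 2 = 3
Species F: 1 + (0.79×2.32 + 0.21×1) = 3.0428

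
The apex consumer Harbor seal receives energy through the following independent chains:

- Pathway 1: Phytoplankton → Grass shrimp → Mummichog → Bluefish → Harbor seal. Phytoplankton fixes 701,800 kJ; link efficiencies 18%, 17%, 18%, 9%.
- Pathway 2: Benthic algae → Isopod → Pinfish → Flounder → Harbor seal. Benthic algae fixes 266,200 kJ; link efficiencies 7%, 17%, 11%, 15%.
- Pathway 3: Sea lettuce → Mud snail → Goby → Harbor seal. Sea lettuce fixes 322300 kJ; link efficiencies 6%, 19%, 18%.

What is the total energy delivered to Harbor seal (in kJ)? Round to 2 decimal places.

1061.52 kJ

Pathway 1: 701800 × 0.18 × 0.17 × 0.18 × 0.09 = 347.896296 kJ
Pathway 2: 266200 × 0.07 × 0.17 × 0.11 × 0.15 = 52.26837 kJ
Pathway 3: 322300 × 0.06 × 0.19 × 0.18 = 661.3596 kJ
Total at Harbor seal: 347.896296 + 52.26837 + 661.3596 = 1061.524266 kJ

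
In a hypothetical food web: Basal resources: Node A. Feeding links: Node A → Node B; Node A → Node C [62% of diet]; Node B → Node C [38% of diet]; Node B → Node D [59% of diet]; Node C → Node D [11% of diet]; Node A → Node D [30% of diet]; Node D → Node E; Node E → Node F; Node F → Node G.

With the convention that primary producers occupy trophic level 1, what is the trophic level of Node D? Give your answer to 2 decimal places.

Node B: 1 + 1 = 2
Node C: 1 + (0.62×1 + 0.38×2) = 2.38
Node D: 1 + (0.59×2 + 0.11×2.38 + 0.3×1) = 2.7418
Node E: 1 + 2.7418 = 3.7418
Node F: 1 + 3.7418 = 4.7418
Node G: 1 + 4.7418 = 5.7418

2.74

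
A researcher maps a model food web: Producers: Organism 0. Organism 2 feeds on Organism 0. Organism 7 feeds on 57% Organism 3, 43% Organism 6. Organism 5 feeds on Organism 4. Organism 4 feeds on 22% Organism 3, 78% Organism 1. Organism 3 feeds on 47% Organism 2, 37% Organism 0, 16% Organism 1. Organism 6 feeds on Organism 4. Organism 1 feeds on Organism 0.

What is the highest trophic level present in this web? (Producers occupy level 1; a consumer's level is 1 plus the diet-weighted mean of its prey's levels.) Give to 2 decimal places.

4.28

Organism 1: 1 + 1 = 2
Organism 2: 1 + 1 = 2
Organism 3: 1 + (0.47×2 + 0.37×1 + 0.16×2) = 2.63
Organism 4: 1 + (0.22×2.63 + 0.78×2) = 3.1386
Organism 5: 1 + 3.1386 = 4.1386
Organism 6: 1 + 3.1386 = 4.1386
Organism 7: 1 + (0.57×2.63 + 0.43×4.1386) = 4.278698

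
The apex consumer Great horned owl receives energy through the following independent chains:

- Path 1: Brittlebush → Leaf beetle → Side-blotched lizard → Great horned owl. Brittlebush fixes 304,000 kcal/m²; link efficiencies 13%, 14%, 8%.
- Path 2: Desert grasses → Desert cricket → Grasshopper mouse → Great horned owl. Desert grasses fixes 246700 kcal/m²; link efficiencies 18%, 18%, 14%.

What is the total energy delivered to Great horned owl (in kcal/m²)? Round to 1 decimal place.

Path 1: 304000 × 0.13 × 0.14 × 0.08 = 442.624 kcal/m²
Path 2: 246700 × 0.18 × 0.18 × 0.14 = 1119.0312 kcal/m²
Total at Great horned owl: 442.624 + 1119.0312 = 1561.6552 kcal/m²

1561.7 kcal/m²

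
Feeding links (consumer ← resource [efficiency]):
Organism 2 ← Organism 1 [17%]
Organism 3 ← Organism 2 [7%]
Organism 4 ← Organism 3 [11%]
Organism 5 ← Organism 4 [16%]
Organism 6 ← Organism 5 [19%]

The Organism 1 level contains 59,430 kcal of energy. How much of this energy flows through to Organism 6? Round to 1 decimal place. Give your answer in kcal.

Organism 2: 59430 × 0.17 = 10103.1 kcal
Organism 3: 10103.1 × 0.07 = 707.217 kcal
Organism 4: 707.217 × 0.11 = 77.79387 kcal
Organism 5: 77.79387 × 0.16 = 12.4470192 kcal
Organism 6: 12.4470192 × 0.19 = 2.364933648 kcal

2.4 kcal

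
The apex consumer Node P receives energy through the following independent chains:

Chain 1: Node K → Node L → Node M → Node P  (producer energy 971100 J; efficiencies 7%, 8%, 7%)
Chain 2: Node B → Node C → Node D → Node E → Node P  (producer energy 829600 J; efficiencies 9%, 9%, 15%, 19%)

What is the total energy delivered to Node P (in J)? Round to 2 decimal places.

Chain 1: 971100 × 0.07 × 0.08 × 0.07 = 380.6712 J
Chain 2: 829600 × 0.09 × 0.09 × 0.15 × 0.19 = 191.51316 J
Total at Node P: 380.6712 + 191.51316 = 572.18436 J

572.18 J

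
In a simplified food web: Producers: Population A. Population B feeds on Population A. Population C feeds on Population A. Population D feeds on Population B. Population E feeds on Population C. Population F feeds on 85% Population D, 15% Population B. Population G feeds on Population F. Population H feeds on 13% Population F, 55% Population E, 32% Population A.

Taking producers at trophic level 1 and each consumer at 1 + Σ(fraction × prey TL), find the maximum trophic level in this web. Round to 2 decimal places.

4.85

Population B: 1 + 1 = 2
Population C: 1 + 1 = 2
Population D: 1 + 2 = 3
Population E: 1 + 2 = 3
Population F: 1 + (0.85×3 + 0.15×2) = 3.85
Population G: 1 + 3.85 = 4.85
Population H: 1 + (0.13×3.85 + 0.55×3 + 0.32×1) = 3.4705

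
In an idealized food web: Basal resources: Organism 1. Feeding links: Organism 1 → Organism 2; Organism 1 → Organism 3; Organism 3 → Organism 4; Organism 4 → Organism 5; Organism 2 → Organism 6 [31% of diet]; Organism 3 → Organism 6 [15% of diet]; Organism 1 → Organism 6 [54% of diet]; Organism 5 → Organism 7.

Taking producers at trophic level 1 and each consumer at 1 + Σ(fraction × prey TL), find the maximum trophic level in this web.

5

Organism 2: 1 + 1 = 2
Organism 3: 1 + 1 = 2
Organism 4: 1 + 2 = 3
Organism 5: 1 + 3 = 4
Organism 6: 1 + (0.31×2 + 0.15×2 + 0.54×1) = 2.46
Organism 7: 1 + 4 = 5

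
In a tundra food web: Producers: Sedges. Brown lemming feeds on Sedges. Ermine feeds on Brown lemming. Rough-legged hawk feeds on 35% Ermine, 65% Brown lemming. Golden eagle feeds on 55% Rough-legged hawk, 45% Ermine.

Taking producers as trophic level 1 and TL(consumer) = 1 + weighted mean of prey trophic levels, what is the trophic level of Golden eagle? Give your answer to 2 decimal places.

4.19

Brown lemming: 1 + 1 = 2
Ermine: 1 + 2 = 3
Rough-legged hawk: 1 + (0.35×3 + 0.65×2) = 3.35
Golden eagle: 1 + (0.55×3.35 + 0.45×3) = 4.1925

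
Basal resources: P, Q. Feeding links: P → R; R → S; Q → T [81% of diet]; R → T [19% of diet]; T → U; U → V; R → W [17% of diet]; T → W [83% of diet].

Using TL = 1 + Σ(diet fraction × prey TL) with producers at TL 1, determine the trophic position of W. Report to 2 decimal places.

R: 1 + 1 = 2
S: 1 + 2 = 3
T: 1 + (0.81×1 + 0.19×2) = 2.19
U: 1 + 2.19 = 3.19
V: 1 + 3.19 = 4.19
W: 1 + (0.17×2 + 0.83×2.19) = 3.1577

3.16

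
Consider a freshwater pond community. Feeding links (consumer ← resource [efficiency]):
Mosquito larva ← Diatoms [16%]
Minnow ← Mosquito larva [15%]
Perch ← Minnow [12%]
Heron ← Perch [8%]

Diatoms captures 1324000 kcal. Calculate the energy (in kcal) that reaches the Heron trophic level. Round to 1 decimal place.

305.0 kcal

Mosquito larva: 1324000 × 0.16 = 211840 kcal
Minnow: 211840 × 0.15 = 31776 kcal
Perch: 31776 × 0.12 = 3813.12 kcal
Heron: 3813.12 × 0.08 = 305.0496 kcal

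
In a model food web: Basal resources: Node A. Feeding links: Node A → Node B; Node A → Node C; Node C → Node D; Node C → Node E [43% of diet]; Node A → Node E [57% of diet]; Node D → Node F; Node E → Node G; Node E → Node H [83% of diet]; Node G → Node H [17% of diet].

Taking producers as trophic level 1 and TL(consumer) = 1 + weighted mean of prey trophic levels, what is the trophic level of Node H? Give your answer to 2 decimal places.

3.60

Node B: 1 + 1 = 2
Node C: 1 + 1 = 2
Node D: 1 + 2 = 3
Node E: 1 + (0.43×2 + 0.57×1) = 2.43
Node F: 1 + 3 = 4
Node G: 1 + 2.43 = 3.43
Node H: 1 + (0.83×2.43 + 0.17×3.43) = 3.6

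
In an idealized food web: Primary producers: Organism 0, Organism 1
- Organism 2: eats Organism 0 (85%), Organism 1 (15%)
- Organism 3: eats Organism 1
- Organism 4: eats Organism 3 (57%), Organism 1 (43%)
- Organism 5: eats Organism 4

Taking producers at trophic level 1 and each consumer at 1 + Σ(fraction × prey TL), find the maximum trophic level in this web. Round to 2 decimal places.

Organism 2: 1 + (0.85×1 + 0.15×1) = 2
Organism 3: 1 + 1 = 2
Organism 4: 1 + (0.57×2 + 0.43×1) = 2.57
Organism 5: 1 + 2.57 = 3.57

3.57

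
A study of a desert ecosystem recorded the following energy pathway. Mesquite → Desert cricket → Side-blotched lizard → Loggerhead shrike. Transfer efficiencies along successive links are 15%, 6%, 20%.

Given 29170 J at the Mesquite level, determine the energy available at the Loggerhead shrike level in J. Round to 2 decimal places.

52.51 J

Desert cricket: 29170 × 0.15 = 4375.5 J
Side-blotched lizard: 4375.5 × 0.06 = 262.53 J
Loggerhead shrike: 262.53 × 0.2 = 52.506 J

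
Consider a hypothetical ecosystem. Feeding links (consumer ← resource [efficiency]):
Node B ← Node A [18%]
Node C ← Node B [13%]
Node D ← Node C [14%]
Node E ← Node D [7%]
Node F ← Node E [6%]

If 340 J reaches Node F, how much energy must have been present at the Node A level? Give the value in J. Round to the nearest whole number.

Cumulative transfer efficiency: 0.18 × 0.13 × 0.14 × 0.07 × 0.06 = 0.0000137592
Node A energy = 340 / 0.0000137592 = 24710739 J

24710739 J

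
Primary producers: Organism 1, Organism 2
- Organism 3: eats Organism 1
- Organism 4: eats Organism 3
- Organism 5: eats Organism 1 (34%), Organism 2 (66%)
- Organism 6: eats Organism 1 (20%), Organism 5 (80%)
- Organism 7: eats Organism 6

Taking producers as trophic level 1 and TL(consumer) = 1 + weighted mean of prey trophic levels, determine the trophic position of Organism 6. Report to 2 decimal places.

Organism 3: 1 + 1 = 2
Organism 4: 1 + 2 = 3
Organism 5: 1 + (0.34×1 + 0.66×1) = 2
Organism 6: 1 + (0.2×1 + 0.8×2) = 2.8
Organism 7: 1 + 2.8 = 3.8

2.80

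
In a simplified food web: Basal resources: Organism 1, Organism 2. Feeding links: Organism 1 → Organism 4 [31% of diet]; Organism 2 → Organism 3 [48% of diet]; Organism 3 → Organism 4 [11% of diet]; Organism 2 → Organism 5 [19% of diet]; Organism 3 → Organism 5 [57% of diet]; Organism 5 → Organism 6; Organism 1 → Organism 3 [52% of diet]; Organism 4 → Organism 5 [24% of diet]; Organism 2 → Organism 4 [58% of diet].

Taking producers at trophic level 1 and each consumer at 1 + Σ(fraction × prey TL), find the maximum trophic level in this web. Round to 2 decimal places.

Organism 3: 1 + (0.48×1 + 0.52×1) = 2
Organism 4: 1 + (0.31×1 + 0.58×1 + 0.11×2) = 2.11
Organism 5: 1 + (0.57×2 + 0.19×1 + 0.24×2.11) = 2.8364
Organism 6: 1 + 2.8364 = 3.8364

3.84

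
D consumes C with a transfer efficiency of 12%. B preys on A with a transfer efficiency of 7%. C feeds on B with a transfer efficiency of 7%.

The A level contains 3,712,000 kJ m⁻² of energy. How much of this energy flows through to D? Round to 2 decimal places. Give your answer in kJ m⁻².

B: 3712000 × 0.07 = 259840 kJ m⁻²
C: 259840 × 0.07 = 18188.8 kJ m⁻²
D: 18188.8 × 0.12 = 2182.656 kJ m⁻²

2182.66 kJ m⁻²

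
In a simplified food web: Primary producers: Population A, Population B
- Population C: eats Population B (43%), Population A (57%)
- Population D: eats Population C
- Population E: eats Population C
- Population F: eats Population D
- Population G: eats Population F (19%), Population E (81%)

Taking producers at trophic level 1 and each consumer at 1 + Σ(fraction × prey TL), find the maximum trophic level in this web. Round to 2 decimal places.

Population C: 1 + (0.43×1 + 0.57×1) = 2
Population D: 1 + 2 = 3
Population E: 1 + 2 = 3
Population F: 1 + 3 = 4
Population G: 1 + (0.19×4 + 0.81×3) = 4.19

4.19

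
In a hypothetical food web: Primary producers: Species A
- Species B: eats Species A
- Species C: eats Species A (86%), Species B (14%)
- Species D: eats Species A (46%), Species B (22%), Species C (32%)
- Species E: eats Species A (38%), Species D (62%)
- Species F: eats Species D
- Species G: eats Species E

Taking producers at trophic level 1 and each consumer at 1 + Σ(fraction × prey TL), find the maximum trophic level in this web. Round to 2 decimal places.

3.98

Species B: 1 + 1 = 2
Species C: 1 + (0.86×1 + 0.14×2) = 2.14
Species D: 1 + (0.46×1 + 0.22×2 + 0.32×2.14) = 2.5848
Species E: 1 + (0.38×1 + 0.62×2.5848) = 2.982576
Species F: 1 + 2.5848 = 3.5848
Species G: 1 + 2.982576 = 3.982576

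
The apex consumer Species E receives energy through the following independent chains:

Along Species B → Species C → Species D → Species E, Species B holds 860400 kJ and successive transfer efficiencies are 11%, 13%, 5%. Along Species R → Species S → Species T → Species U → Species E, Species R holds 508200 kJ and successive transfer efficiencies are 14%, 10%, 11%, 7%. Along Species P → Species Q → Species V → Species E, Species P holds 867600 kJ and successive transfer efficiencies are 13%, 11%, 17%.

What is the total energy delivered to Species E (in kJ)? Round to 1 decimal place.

2779.1 kJ

Via Species B: 860400 × 0.11 × 0.13 × 0.05 = 615.186 kJ
Via Species R: 508200 × 0.14 × 0.1 × 0.11 × 0.07 = 54.78396 kJ
Via Species P: 867600 × 0.13 × 0.11 × 0.17 = 2109.1356 kJ
Total at Species E: 615.186 + 54.78396 + 2109.1356 = 2779.10556 kJ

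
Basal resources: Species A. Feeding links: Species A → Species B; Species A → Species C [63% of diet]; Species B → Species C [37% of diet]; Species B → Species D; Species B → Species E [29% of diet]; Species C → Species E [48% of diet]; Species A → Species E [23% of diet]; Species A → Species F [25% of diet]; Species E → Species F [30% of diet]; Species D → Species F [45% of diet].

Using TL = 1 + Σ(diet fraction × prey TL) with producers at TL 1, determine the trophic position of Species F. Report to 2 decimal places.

Species B: 1 + 1 = 2
Species C: 1 + (0.63×1 + 0.37×2) = 2.37
Species D: 1 + 2 = 3
Species E: 1 + (0.29×2 + 0.48×2.37 + 0.23×1) = 2.9476
Species F: 1 + (0.25×1 + 0.3×2.9476 + 0.45×3) = 3.48428

3.48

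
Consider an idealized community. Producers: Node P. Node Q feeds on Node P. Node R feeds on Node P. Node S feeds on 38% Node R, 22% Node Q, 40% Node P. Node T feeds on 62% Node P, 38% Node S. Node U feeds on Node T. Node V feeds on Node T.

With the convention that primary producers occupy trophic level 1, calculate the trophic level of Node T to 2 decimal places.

Node Q: 1 + 1 = 2
Node R: 1 + 1 = 2
Node S: 1 + (0.38×2 + 0.22×2 + 0.4×1) = 2.6
Node T: 1 + (0.62×1 + 0.38×2.6) = 2.608
Node U: 1 + 2.608 = 3.608
Node V: 1 + 2.608 = 3.608

2.61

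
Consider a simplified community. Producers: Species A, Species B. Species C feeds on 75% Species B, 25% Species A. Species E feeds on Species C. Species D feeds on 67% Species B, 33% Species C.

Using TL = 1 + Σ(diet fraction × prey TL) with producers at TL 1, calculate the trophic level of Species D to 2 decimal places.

Species C: 1 + (0.75×1 + 0.25×1) = 2
Species D: 1 + (0.67×1 + 0.33×2) = 2.33
Species E: 1 + 2 = 3

2.33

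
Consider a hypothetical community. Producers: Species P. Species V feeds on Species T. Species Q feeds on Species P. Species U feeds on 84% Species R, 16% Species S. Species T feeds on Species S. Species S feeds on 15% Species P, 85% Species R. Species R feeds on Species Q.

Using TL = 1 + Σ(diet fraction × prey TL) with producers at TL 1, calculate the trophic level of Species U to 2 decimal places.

4.11

Species Q: 1 + 1 = 2
Species R: 1 + 2 = 3
Species S: 1 + (0.15×1 + 0.85×3) = 3.7
Species T: 1 + 3.7 = 4.7
Species U: 1 + (0.84×3 + 0.16×3.7) = 4.112
Species V: 1 + 4.7 = 5.7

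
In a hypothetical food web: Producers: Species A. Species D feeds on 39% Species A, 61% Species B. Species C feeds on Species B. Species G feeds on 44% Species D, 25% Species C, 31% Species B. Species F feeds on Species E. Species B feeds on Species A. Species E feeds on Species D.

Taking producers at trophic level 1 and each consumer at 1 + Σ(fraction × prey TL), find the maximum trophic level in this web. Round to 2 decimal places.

Species B: 1 + 1 = 2
Species C: 1 + 2 = 3
Species D: 1 + (0.39×1 + 0.61×2) = 2.61
Species E: 1 + 2.61 = 3.61
Species F: 1 + 3.61 = 4.61
Species G: 1 + (0.44×2.61 + 0.25×3 + 0.31×2) = 3.5184

4.61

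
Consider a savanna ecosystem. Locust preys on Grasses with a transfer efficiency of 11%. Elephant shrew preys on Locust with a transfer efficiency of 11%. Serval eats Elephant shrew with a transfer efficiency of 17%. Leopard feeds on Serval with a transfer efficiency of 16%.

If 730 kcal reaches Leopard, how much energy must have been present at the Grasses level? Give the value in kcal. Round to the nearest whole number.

Cumulative transfer efficiency: 0.11 × 0.11 × 0.17 × 0.16 = 0.00032912
Grasses energy = 730 / 0.00032912 = 2218036 kcal

2218036 kcal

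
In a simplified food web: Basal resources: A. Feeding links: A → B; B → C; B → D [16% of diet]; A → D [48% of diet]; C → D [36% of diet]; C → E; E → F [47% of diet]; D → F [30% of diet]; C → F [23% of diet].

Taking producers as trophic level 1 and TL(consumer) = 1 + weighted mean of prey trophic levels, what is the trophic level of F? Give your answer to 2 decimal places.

B: 1 + 1 = 2
C: 1 + 2 = 3
D: 1 + (0.16×2 + 0.48×1 + 0.36×3) = 2.88
E: 1 + 3 = 4
F: 1 + (0.47×4 + 0.3×2.88 + 0.23×3) = 4.434

4.43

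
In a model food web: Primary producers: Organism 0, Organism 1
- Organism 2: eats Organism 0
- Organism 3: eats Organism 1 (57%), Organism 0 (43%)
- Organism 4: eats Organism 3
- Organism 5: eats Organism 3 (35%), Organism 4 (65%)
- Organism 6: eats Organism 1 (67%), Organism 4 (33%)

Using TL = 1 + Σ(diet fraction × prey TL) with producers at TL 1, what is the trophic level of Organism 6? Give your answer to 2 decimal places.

2.66

Organism 2: 1 + 1 = 2
Organism 3: 1 + (0.57×1 + 0.43×1) = 2
Organism 4: 1 + 2 = 3
Organism 5: 1 + (0.35×2 + 0.65×3) = 3.65
Organism 6: 1 + (0.67×1 + 0.33×3) = 2.66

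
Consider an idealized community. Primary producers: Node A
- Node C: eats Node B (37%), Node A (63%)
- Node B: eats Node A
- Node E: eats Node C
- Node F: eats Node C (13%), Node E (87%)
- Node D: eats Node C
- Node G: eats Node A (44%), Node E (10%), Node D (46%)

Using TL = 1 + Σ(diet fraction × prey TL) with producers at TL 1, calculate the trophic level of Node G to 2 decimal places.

3.33

Node B: 1 + 1 = 2
Node C: 1 + (0.37×2 + 0.63×1) = 2.37
Node D: 1 + 2.37 = 3.37
Node E: 1 + 2.37 = 3.37
Node F: 1 + (0.13×2.37 + 0.87×3.37) = 4.24
Node G: 1 + (0.44×1 + 0.1×3.37 + 0.46×3.37) = 3.3272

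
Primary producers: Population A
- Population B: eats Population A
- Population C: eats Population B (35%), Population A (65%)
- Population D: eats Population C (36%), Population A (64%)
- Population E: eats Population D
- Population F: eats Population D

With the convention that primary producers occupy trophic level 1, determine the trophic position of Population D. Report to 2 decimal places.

2.49

Population B: 1 + 1 = 2
Population C: 1 + (0.35×2 + 0.65×1) = 2.35
Population D: 1 + (0.36×2.35 + 0.64×1) = 2.486
Population E: 1 + 2.486 = 3.486
Population F: 1 + 2.486 = 3.486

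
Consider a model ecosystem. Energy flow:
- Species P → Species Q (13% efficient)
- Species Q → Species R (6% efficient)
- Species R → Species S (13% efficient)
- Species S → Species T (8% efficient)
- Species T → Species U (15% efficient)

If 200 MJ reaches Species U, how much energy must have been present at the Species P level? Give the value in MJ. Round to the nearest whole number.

Cumulative transfer efficiency: 0.13 × 0.06 × 0.13 × 0.08 × 0.15 = 0.000012168
Species P energy = 200 / 0.000012168 = 16436555 MJ

16436555 MJ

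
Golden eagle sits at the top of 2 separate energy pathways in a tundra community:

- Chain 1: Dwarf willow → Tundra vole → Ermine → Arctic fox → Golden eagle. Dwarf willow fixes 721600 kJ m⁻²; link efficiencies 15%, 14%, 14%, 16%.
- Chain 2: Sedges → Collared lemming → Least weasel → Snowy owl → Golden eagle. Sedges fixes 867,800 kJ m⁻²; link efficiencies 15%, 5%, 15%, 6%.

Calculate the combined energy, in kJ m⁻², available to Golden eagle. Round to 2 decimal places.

398.02 kJ m⁻²

Chain 1: 721600 × 0.15 × 0.14 × 0.14 × 0.16 = 339.44064 kJ m⁻²
Chain 2: 867800 × 0.15 × 0.05 × 0.15 × 0.06 = 58.5765 kJ m⁻²
Total at Golden eagle: 339.44064 + 58.5765 = 398.01714 kJ m⁻²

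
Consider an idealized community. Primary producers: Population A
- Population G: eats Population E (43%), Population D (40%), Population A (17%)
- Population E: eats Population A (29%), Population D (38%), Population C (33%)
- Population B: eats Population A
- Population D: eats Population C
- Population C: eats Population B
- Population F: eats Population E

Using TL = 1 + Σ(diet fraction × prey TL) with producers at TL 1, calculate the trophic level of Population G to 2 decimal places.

Population B: 1 + 1 = 2
Population C: 1 + 2 = 3
Population D: 1 + 3 = 4
Population E: 1 + (0.29×1 + 0.38×4 + 0.33×3) = 3.8
Population F: 1 + 3.8 = 4.8
Population G: 1 + (0.43×3.8 + 0.4×4 + 0.17×1) = 4.404

4.40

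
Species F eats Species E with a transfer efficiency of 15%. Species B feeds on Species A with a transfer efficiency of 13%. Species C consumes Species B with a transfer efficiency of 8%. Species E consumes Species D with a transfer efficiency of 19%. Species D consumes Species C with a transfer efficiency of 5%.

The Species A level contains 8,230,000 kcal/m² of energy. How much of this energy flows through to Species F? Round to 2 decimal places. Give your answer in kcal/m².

121.97 kcal/m²

Species B: 8230000 × 0.13 = 1069900 kcal/m²
Species C: 1069900 × 0.08 = 85592 kcal/m²
Species D: 85592 × 0.05 = 4279.6 kcal/m²
Species E: 4279.6 × 0.19 = 813.124 kcal/m²
Species F: 813.124 × 0.15 = 121.9686 kcal/m²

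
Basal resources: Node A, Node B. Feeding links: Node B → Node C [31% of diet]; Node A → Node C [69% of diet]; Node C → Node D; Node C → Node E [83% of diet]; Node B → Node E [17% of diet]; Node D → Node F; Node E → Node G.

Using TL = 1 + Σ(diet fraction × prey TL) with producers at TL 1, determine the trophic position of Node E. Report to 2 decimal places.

Node C: 1 + (0.31×1 + 0.69×1) = 2
Node D: 1 + 2 = 3
Node E: 1 + (0.83×2 + 0.17×1) = 2.83
Node F: 1 + 3 = 4
Node G: 1 + 2.83 = 3.83

2.83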